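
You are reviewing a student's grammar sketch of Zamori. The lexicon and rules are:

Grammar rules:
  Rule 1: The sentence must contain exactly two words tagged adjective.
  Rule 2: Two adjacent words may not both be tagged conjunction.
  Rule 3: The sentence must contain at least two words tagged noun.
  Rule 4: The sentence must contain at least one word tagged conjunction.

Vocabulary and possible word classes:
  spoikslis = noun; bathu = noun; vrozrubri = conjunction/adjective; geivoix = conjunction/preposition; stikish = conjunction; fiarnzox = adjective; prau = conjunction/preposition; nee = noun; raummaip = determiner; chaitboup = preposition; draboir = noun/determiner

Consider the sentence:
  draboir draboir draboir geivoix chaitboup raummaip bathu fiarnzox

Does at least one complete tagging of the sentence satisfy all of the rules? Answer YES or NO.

NO

Candidates per position — 1:draboir {noun,determiner}; 2:draboir {noun,determiner}; 3:draboir {noun,determiner}; 4:geivoix {conjunction,preposition}; 5:chaitboup {preposition}; 6:raummaip {determiner}; 7:bathu {noun}; 8:fiarnzox {adjective}.
Rule 1 cannot be satisfied by any choice of tags from the lexicon.
So there is no consistent tagging.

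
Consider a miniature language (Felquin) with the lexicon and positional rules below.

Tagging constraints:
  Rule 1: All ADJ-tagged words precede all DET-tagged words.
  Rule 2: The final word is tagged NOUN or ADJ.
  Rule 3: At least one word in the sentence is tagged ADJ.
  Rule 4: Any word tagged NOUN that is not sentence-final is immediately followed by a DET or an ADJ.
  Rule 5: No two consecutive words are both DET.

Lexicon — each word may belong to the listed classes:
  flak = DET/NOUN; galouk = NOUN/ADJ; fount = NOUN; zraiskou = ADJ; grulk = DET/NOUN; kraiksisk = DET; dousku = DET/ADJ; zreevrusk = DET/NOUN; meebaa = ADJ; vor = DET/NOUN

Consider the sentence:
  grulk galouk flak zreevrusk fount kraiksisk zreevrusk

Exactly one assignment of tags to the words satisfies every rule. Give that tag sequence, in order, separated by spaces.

NOUN ADJ NOUN DET NOUN DET NOUN

Candidates per position — 1:grulk {DET,NOUN}; 2:galouk {NOUN,ADJ}; 3:flak {DET,NOUN}; 4:zreevrusk {DET,NOUN}; 5:fount {NOUN}; 6:kraiksisk {DET}; 7:zreevrusk {DET,NOUN}.
If word 2 were NOUN, no tagging could satisfy rule 3; so word 2 is ADJ.
If word 4 were NOUN, no tagging could satisfy rule 4; so word 4 is DET.
If word 7 were DET, no tagging could satisfy rule 2; so word 7 is NOUN.
If word 1 were DET, no tagging could satisfy rule 1; so word 1 is NOUN.
If word 3 were DET, no tagging could satisfy rule 5; so word 3 is NOUN.
The unique satisfying tagging is: NOUN ADJ NOUN DET NOUN DET NOUN.
Verifying each rule — rule 1 ✓; rule 2 ✓; rule 3 ✓; rule 4 ✓; rule 5 ✓.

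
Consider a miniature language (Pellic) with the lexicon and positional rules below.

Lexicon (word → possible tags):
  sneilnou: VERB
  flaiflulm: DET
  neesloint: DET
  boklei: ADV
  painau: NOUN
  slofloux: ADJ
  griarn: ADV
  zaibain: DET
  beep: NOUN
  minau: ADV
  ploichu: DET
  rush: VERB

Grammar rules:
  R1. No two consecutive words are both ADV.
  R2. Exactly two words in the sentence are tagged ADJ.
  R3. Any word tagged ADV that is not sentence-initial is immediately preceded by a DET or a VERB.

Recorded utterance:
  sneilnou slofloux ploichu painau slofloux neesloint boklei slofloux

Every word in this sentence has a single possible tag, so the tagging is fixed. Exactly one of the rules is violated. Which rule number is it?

Fixed tagging: VERB ADJ DET NOUN ADJ DET ADV ADJ.
Rule check: R1 pass, R2 fail, R3 pass.
Only rule 2 fails.

2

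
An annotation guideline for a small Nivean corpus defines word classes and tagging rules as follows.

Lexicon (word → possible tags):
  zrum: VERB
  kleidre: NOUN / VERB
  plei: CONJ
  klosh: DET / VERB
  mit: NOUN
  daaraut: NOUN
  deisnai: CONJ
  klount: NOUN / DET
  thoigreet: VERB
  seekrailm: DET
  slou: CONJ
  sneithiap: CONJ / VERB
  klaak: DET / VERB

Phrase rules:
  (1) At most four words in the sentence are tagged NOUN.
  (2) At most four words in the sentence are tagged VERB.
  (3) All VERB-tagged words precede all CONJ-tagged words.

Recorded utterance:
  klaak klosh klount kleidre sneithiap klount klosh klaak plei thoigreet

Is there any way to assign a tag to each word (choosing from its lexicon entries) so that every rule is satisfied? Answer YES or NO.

NO

Candidates per position — 1:klaak {DET,VERB}; 2:klosh {DET,VERB}; 3:klount {NOUN,DET}; 4:kleidre {NOUN,VERB}; 5:sneithiap {CONJ,VERB}; 6:klount {NOUN,DET}; 7:klosh {DET,VERB}; 8:klaak {DET,VERB}; 9:plei {CONJ}; 10:thoigreet {VERB}.
Rule 3 cannot be satisfied by any choice of tags from the lexicon.
So there is no consistent tagging.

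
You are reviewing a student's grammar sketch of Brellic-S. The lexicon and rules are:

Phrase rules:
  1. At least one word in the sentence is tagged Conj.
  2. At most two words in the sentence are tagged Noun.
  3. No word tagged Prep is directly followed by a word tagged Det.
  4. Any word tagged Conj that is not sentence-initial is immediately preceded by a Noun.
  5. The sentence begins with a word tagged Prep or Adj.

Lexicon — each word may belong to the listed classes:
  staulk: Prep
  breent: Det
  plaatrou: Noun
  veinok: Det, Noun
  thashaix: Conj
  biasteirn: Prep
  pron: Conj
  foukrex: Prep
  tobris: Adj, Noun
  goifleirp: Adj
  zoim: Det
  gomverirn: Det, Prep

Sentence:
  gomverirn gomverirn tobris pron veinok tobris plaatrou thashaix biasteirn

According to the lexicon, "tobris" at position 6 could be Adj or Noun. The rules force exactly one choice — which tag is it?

Adj

Candidates per position — 1:gomverirn {Det,Prep}; 2:gomverirn {Det,Prep}; 3:tobris {Adj,Noun}; 4:pron {Conj}; 5:veinok {Det,Noun}; 6:tobris {Adj,Noun}; 7:plaatrou {Noun}; 8:thashaix {Conj}; 9:biasteirn {Prep}.
Position 1: Det is ruled out by rule 5; that leaves Prep.
Position 2: Det is ruled out by rule 3; that leaves Prep.
Position 3: Adj is ruled out by rule 4; that leaves Noun.
Position 5: Noun is ruled out by rule 2; that leaves Det.
Position 6: Noun is ruled out by rule 2; that leaves Adj.
That leaves exactly one tagging: Prep Prep Noun Conj Det Adj Noun Conj Prep.
Verifying each rule — rule 1 holds; rule 2 holds; rule 3 holds; rule 4 holds; rule 5 holds.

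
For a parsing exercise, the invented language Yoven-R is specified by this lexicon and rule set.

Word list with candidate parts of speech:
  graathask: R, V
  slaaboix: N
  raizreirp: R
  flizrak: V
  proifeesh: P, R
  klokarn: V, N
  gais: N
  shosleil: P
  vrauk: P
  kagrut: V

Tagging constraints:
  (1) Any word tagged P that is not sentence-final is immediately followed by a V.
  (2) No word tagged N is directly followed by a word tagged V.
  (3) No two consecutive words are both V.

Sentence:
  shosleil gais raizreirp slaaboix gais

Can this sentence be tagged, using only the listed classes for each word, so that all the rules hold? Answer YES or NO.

Candidates per position — 1:shosleil {P}; 2:gais {N}; 3:raizreirp {R}; 4:slaaboix {N}; 5:gais {N}.
Rule 1 cannot be satisfied by any choice of tags from the lexicon.
So there is no consistent tagging.

NO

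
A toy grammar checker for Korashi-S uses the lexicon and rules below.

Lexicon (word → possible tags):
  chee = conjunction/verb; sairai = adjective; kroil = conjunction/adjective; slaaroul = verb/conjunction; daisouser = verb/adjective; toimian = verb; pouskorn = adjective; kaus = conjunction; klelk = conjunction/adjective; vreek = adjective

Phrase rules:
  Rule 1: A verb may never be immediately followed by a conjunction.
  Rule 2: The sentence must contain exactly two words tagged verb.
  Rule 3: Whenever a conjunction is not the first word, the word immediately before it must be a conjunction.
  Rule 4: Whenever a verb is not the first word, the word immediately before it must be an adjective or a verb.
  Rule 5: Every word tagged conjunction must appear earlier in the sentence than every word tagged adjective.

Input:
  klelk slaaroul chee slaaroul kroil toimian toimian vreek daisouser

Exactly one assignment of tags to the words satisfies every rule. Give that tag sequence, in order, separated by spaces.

Candidates per position — 1:klelk {conjunction,adjective}; 2:slaaroul {verb,conjunction}; 3:chee {conjunction,verb}; 4:slaaroul {verb,conjunction}; 5:kroil {conjunction,adjective}; 6:toimian {verb}; 7:toimian {verb}; 8:vreek {adjective}; 9:daisouser {verb,adjective}.
Word 2 cannot be verb — rule 2 would then fail for every completion. It is conjunction.
Word 3 cannot be verb — rule 2 would then fail for every completion. It is conjunction.
Word 4 cannot be verb — rule 2 would then fail for every completion. It is conjunction.
Word 5 cannot be conjunction — rule 4 would then fail for every completion. It is adjective.
Word 9 cannot be verb — rule 2 would then fail for every completion. It is adjective.
Word 1 cannot be adjective — rule 3 would then fail for every completion. It is conjunction.
So the tagging must be: conjunction conjunction conjunction conjunction adjective verb verb adjective adjective.
Checking: rule 1 holds; rule 2 holds; rule 3 holds; rule 4 holds; rule 5 holds.

conjunction conjunction conjunction conjunction adjective verb verb adjective adjective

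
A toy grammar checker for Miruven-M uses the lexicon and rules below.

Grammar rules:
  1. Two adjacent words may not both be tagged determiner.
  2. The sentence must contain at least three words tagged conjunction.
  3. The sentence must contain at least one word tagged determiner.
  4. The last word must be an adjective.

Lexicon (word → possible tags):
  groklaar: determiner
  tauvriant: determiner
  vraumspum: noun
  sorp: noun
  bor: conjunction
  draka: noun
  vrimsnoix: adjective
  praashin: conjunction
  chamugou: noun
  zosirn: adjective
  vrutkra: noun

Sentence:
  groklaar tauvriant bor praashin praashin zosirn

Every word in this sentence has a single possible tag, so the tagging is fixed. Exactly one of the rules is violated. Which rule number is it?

Fixed tagging: determiner determiner conjunction conjunction conjunction adjective.
Applying the rules: R1 fails, R2 ok, R3 ok, R4 ok.
Only rule 1 fails.

1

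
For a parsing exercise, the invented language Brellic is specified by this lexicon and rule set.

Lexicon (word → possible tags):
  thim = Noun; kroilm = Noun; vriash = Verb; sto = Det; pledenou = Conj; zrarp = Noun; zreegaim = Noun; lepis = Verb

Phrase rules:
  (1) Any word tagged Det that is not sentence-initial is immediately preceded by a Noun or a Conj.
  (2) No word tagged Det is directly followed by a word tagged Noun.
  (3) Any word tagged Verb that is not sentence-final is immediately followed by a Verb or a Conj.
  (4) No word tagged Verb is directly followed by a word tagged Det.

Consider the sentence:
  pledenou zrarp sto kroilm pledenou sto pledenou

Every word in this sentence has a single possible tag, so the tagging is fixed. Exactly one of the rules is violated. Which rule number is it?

2

Fixed tagging: Conj Noun Det Noun Conj Det Conj.
Applying the rules: R1 ok, R2 fails, R3 ok, R4 ok.
Only rule 2 fails.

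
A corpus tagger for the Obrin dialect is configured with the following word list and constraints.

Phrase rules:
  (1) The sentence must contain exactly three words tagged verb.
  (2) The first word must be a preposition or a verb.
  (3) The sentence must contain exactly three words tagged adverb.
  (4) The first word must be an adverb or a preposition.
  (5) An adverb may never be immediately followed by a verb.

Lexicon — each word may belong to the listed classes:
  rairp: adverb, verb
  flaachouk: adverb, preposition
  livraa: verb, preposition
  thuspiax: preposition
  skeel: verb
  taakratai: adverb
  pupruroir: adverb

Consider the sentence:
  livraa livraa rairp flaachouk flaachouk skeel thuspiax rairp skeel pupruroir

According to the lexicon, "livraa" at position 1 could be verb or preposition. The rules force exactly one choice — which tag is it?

Candidates per position — 1:livraa {verb,preposition}; 2:livraa {verb,preposition}; 3:rairp {adverb,verb}; 4:flaachouk {adverb,preposition}; 5:flaachouk {adverb,preposition}; 6:skeel {verb}; 7:thuspiax {preposition}; 8:rairp {adverb,verb}; 9:skeel {verb}; 10:pupruroir {adverb}.
Position 1: verb is ruled out by rule 4; that leaves preposition.
Position 5: adverb is ruled out by rule 5; that leaves preposition.
Position 8: adverb is ruled out by rule 5; that leaves verb.
Position 2: verb is ruled out by rule 1; that leaves preposition.
Position 3: verb is ruled out by rule 1; that leaves adverb.
Position 4: preposition is ruled out by rule 3; that leaves adverb.
The unique satisfying tagging is: preposition preposition adverb adverb preposition verb preposition verb verb adverb.
Verifying each rule — rule 1 satisfied; rule 2 satisfied; rule 3 satisfied; rule 4 satisfied; rule 5 satisfied.

preposition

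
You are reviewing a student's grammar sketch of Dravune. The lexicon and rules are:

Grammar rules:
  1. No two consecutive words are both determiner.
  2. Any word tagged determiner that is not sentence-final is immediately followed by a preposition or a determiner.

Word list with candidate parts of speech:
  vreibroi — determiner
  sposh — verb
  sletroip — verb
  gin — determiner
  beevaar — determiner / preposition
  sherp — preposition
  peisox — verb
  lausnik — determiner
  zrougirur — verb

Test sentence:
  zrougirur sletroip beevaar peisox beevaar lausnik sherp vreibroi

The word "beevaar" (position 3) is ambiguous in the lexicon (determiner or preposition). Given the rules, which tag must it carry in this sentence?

Candidates per position — 1:zrougirur {verb}; 2:sletroip {verb}; 3:beevaar {determiner,preposition}; 4:peisox {verb}; 5:beevaar {determiner,preposition}; 6:lausnik {determiner}; 7:sherp {preposition}; 8:vreibroi {determiner}.
At position 3, choosing determiner makes rule 2 impossible to satisfy; hence preposition.
At position 5, choosing determiner makes rule 1 impossible to satisfy; hence preposition.
The only consistent sequence is: verb verb preposition verb preposition determiner preposition determiner.
Check: rule 1 satisfied; rule 2 satisfied.

preposition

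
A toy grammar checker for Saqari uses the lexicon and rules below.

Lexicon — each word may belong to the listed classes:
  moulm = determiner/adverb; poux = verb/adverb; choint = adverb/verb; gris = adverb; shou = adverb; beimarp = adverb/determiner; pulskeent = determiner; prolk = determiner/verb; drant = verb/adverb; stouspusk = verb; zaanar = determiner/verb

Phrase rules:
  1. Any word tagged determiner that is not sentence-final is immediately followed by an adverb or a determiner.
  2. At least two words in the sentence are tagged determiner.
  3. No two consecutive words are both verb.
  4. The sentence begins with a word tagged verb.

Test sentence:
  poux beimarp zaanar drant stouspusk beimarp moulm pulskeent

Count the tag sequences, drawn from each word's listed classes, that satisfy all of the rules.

11

Candidates per position — 1:poux {verb,adverb}; 2:beimarp {adverb,determiner}; 3:zaanar {determiner,verb}; 4:drant {verb,adverb}; 5:stouspusk {verb}; 6:beimarp {adverb,determiner}; 7:moulm {determiner,adverb}; 8:pulskeent {determiner}.
There are 64 candidate sequences in total.
Checking each against the rules leaves 11 sequences.
Count = 11.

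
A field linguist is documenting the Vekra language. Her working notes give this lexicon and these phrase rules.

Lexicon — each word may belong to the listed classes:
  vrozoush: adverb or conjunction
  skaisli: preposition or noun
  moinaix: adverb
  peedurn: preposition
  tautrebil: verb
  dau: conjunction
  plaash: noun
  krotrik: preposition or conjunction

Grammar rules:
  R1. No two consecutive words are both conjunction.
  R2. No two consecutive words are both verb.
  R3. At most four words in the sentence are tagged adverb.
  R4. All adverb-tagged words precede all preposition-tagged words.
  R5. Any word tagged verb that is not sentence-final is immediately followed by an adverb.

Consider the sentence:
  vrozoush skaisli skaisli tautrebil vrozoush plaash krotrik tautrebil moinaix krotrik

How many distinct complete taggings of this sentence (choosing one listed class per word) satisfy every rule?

4

Candidates per position — 1:vrozoush {adverb,conjunction}; 2:skaisli {preposition,noun}; 3:skaisli {preposition,noun}; 4:tautrebil {verb}; 5:vrozoush {adverb,conjunction}; 6:plaash {noun}; 7:krotrik {preposition,conjunction}; 8:tautrebil {verb}; 9:moinaix {adverb}; 10:krotrik {preposition,conjunction}.
There are 64 candidate sequences in total.
The sequences that satisfy every rule: adverb noun noun verb adverb noun conjunction verb adverb preposition; adverb noun noun verb adverb noun conjunction verb adverb conjunction; conjunction noun noun verb adverb noun conjunction verb adverb preposition; conjunction noun noun verb adverb noun conjunction verb adverb conjunction.
Count = 4.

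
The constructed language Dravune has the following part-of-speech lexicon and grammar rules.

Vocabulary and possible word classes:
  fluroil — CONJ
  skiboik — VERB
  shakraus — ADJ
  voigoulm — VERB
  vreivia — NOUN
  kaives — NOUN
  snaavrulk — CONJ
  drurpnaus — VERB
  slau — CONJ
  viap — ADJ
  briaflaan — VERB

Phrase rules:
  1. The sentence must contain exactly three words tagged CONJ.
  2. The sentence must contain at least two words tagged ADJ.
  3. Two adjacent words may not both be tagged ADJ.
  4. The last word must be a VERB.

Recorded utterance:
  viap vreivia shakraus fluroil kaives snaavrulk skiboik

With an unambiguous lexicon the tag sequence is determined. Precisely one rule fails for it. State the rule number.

Fixed tagging: ADJ NOUN ADJ CONJ NOUN CONJ VERB.
Checking each rule: R1 ✗, R2 ✓, R3 ✓, R4 ✓.
Only rule 1 fails.

1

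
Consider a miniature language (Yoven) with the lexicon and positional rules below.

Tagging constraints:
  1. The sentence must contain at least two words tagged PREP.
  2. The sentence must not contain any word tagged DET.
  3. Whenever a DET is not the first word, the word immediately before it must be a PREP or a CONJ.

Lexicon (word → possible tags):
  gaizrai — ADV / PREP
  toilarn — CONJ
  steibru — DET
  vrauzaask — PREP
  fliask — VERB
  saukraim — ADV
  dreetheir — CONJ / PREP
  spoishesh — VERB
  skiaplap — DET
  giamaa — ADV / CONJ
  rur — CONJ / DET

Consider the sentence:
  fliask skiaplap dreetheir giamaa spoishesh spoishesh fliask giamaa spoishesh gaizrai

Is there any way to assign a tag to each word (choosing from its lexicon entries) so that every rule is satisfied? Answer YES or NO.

Candidates per position — 1:fliask {VERB}; 2:skiaplap {DET}; 3:dreetheir {CONJ,PREP}; 4:giamaa {ADV,CONJ}; 5:spoishesh {VERB}; 6:spoishesh {VERB}; 7:fliask {VERB}; 8:giamaa {ADV,CONJ}; 9:spoishesh {VERB}; 10:gaizrai {ADV,PREP}.
Rule 2 cannot be satisfied by any choice of tags from the lexicon.
So there is no consistent tagging.

NO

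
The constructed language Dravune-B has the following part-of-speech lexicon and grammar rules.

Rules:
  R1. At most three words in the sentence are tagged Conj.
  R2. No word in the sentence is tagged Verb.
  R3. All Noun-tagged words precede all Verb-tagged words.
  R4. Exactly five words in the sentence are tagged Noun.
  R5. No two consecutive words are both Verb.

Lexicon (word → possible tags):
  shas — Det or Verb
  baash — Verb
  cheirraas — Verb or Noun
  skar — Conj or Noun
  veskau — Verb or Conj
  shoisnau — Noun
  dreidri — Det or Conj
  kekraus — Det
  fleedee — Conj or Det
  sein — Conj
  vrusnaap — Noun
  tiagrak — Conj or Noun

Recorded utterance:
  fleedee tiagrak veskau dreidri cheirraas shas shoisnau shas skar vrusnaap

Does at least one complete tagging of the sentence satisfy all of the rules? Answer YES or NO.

Candidates per position — 1:fleedee {Conj,Det}; 2:tiagrak {Conj,Noun}; 3:veskau {Verb,Conj}; 4:dreidri {Det,Conj}; 5:cheirraas {Verb,Noun}; 6:shas {Det,Verb}; 7:shoisnau {Noun}; 8:shas {Det,Verb}; 9:skar {Conj,Noun}; 10:vrusnaap {Noun}.
One satisfying assignment: Det Noun Conj Det Noun Det Noun Det Noun Noun.
Rule-by-rule: rule 1 holds; rule 2 holds; rule 3 holds; rule 4 holds; rule 5 holds.

YES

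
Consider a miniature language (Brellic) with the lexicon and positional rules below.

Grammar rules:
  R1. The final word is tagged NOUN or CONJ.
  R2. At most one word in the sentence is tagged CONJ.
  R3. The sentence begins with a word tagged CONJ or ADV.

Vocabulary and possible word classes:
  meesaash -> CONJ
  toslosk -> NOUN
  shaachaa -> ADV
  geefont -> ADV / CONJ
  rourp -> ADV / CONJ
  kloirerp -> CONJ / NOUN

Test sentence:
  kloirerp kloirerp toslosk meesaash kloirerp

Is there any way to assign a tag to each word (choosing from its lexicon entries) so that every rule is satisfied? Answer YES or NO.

NO

Candidates per position — 1:kloirerp {CONJ,NOUN}; 2:kloirerp {CONJ,NOUN}; 3:toslosk {NOUN}; 4:meesaash {CONJ}; 5:kloirerp {CONJ,NOUN}.
Every candidate sequence violates at least one rule; no consistent tagging exists.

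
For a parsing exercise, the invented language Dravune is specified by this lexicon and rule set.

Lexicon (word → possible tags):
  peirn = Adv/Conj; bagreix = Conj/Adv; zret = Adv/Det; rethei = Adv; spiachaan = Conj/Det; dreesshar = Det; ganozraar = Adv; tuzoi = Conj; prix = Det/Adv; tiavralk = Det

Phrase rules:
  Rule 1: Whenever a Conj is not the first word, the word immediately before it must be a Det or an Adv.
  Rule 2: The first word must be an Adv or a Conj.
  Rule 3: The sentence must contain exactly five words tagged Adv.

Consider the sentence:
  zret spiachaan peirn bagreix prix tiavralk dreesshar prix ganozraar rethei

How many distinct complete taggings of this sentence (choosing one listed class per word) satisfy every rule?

Candidates per position — 1:zret {Adv,Det}; 2:spiachaan {Conj,Det}; 3:peirn {Adv,Conj}; 4:bagreix {Conj,Adv}; 5:prix {Det,Adv}; 6:tiavralk {Det}; 7:dreesshar {Det}; 8:prix {Det,Adv}; 9:ganozraar {Adv}; 10:rethei {Adv}.
There are 64 candidate sequences in total.
Checking each against the rules leaves 8 sequences.
Count = 8.

8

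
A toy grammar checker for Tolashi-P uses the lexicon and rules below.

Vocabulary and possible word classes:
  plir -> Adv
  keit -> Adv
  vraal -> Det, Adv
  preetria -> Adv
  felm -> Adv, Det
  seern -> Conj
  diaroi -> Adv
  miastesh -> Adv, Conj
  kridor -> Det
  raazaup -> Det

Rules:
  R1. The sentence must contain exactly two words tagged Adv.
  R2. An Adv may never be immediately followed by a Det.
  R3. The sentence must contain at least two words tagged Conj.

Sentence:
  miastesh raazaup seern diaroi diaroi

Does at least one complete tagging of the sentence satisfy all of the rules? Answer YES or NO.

YES

Candidates per position — 1:miastesh {Adv,Conj}; 2:raazaup {Det}; 3:seern {Conj}; 4:diaroi {Adv}; 5:diaroi {Adv}.
One satisfying assignment: Conj Det Conj Adv Adv.
Verifying each rule — rule 1 ok; rule 2 ok; rule 3 ok.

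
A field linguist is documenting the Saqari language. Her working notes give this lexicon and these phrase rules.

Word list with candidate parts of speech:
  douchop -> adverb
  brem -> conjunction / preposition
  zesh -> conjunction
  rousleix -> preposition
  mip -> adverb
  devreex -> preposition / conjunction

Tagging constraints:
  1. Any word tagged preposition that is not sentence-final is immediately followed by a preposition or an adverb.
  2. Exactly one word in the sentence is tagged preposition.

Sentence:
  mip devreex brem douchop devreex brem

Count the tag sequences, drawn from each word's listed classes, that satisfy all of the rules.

2

Candidates per position — 1:mip {adverb}; 2:devreex {preposition,conjunction}; 3:brem {conjunction,preposition}; 4:douchop {adverb}; 5:devreex {preposition,conjunction}; 6:brem {conjunction,preposition}.
There are 16 candidate sequences in total.
The sequences that satisfy every rule: adverb conjunction conjunction adverb conjunction preposition; adverb conjunction preposition adverb conjunction conjunction.
Count = 2.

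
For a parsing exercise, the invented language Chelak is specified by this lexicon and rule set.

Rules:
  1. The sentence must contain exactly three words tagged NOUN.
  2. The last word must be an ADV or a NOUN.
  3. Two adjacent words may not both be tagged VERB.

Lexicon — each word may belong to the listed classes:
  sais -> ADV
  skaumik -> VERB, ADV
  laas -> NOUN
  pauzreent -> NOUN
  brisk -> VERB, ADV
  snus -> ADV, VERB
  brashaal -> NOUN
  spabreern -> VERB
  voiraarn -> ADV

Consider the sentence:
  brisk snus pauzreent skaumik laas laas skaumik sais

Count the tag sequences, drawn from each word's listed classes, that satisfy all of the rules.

Candidates per position — 1:brisk {VERB,ADV}; 2:snus {ADV,VERB}; 3:pauzreent {NOUN}; 4:skaumik {VERB,ADV}; 5:laas {NOUN}; 6:laas {NOUN}; 7:skaumik {VERB,ADV}; 8:sais {ADV}.
There are 16 candidate sequences in total.
Checking each against the rules leaves 12 sequences.
Count = 12.

12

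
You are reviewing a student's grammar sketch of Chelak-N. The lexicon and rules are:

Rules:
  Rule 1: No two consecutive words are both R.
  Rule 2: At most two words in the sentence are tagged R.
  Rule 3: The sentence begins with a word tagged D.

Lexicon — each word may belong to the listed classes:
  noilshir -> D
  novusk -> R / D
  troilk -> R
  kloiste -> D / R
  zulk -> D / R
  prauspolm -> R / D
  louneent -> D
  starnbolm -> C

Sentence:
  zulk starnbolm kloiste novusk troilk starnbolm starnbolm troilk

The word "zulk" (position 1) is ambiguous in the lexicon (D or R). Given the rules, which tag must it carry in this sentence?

Candidates per position — 1:zulk {D,R}; 2:starnbolm {C}; 3:kloiste {D,R}; 4:novusk {R,D}; 5:troilk {R}; 6:starnbolm {C}; 7:starnbolm {C}; 8:troilk {R}.
At position 1, choosing R makes rule 2 impossible to satisfy; hence D.
At position 3, choosing R makes rule 2 impossible to satisfy; hence D.
At position 4, choosing R makes rule 1 impossible to satisfy; hence D.
So the tagging must be: D C D D R C C R.
Checking: rule 1 satisfied; rule 2 satisfied; rule 3 satisfied.

D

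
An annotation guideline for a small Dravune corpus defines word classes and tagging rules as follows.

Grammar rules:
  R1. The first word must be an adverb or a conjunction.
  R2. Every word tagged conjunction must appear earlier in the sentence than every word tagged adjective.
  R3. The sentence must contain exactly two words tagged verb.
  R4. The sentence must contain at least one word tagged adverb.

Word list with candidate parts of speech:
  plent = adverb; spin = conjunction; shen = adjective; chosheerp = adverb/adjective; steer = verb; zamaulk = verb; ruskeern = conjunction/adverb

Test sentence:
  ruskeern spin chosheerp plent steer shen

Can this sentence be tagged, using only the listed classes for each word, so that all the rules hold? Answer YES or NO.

NO

Candidates per position — 1:ruskeern {conjunction,adverb}; 2:spin {conjunction}; 3:chosheerp {adverb,adjective}; 4:plent {adverb}; 5:steer {verb}; 6:shen {adjective}.
Rule 3 cannot be satisfied by any choice of tags from the lexicon.
So there is no consistent tagging.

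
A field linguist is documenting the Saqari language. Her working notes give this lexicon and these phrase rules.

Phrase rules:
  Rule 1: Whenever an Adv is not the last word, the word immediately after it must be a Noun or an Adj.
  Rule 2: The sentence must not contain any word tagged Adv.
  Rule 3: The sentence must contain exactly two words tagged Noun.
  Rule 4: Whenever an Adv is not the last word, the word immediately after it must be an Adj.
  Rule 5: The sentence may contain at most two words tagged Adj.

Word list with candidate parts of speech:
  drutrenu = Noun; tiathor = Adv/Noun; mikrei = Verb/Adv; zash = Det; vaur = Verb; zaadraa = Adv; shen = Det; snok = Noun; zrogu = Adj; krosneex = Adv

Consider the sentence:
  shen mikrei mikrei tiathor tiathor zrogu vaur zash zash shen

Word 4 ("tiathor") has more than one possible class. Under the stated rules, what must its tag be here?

Noun

Candidates per position — 1:shen {Det}; 2:mikrei {Verb,Adv}; 3:mikrei {Verb,Adv}; 4:tiathor {Adv,Noun}; 5:tiathor {Adv,Noun}; 6:zrogu {Adj}; 7:vaur {Verb}; 8:zash {Det}; 9:zash {Det}; 10:shen {Det}.
Position 2: Adv is ruled out by rule 1; that leaves Verb.
Position 3: Adv is ruled out by rule 2; that leaves Verb.
Position 4: Adv is ruled out by rule 2; that leaves Noun.
Position 5: Adv is ruled out by rule 2; that leaves Noun.
So the tagging must be: Det Verb Verb Noun Noun Adj Verb Det Det Det.
Verifying each rule — rule 1 satisfied; rule 2 satisfied; rule 3 satisfied; rule 4 satisfied; rule 5 satisfied.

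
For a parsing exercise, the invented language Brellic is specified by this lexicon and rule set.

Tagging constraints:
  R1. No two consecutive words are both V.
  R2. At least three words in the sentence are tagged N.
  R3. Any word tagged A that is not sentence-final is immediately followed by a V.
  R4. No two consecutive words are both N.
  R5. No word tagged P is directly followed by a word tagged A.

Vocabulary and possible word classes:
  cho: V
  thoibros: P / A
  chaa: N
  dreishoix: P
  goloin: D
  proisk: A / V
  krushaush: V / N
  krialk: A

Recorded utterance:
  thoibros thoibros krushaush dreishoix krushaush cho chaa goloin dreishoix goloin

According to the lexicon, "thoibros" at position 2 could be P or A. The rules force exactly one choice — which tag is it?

P

Candidates per position — 1:thoibros {P,A}; 2:thoibros {P,A}; 3:krushaush {V,N}; 4:dreishoix {P}; 5:krushaush {V,N}; 6:cho {V}; 7:chaa {N}; 8:goloin {D}; 9:dreishoix {P}; 10:goloin {D}.
Word 1 cannot be A — rule 3 would then fail for every completion. It is P.
Word 2 cannot be A — rule 5 would then fail for every completion. It is P.
Word 3 cannot be V — rule 2 would then fail for every completion. It is N.
Word 5 cannot be V — rule 1 would then fail for every completion. It is N.
The unique satisfying tagging is: P P N P N V N D P D.
Verifying each rule — rule 1 ✓; rule 2 ✓; rule 3 ✓; rule 4 ✓; rule 5 ✓.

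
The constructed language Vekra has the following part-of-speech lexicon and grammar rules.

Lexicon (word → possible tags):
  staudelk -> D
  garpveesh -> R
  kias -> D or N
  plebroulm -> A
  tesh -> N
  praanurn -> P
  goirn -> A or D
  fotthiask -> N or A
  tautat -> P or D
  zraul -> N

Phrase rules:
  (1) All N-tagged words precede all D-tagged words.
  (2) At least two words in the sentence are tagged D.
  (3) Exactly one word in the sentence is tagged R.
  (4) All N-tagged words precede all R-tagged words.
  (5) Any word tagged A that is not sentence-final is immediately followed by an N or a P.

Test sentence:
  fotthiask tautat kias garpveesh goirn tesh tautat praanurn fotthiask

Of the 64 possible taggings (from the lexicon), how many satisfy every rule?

Candidates per position — 1:fotthiask {N,A}; 2:tautat {P,D}; 3:kias {D,N}; 4:garpveesh {R}; 5:goirn {A,D}; 6:tesh {N}; 7:tautat {P,D}; 8:praanurn {P}; 9:fotthiask {N,A}.
There are 64 candidate sequences in total.
Rule 4 cannot be satisfied by any choice of tags from the lexicon.
So there is no consistent tagging.
Count = 0.

0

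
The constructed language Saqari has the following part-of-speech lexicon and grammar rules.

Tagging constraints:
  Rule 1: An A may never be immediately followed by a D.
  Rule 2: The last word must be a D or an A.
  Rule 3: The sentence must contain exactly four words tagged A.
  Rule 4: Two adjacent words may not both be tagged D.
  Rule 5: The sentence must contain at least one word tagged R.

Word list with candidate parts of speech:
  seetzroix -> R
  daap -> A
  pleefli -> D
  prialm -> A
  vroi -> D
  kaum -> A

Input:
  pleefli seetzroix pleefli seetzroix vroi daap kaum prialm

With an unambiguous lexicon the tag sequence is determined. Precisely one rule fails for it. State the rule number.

3

Fixed tagging: D R D R D A A A.
Rule check: R1 holds, R2 holds, R3 violated, R4 holds, R5 holds.
Only rule 3 fails.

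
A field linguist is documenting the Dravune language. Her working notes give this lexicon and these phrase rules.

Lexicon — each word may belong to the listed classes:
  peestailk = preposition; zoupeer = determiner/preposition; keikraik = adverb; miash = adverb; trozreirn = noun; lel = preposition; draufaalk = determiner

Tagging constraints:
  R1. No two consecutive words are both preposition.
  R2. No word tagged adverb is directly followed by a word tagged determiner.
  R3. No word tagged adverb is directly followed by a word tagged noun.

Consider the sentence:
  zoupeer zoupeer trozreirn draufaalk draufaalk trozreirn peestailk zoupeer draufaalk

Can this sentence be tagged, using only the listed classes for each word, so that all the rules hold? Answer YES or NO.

YES

Candidates per position — 1:zoupeer {determiner,preposition}; 2:zoupeer {determiner,preposition}; 3:trozreirn {noun}; 4:draufaalk {determiner}; 5:draufaalk {determiner}; 6:trozreirn {noun}; 7:peestailk {preposition}; 8:zoupeer {determiner,preposition}; 9:draufaalk {determiner}.
One satisfying assignment: determiner determiner noun determiner determiner noun preposition determiner determiner.
Rule-by-rule: rule 1 satisfied; rule 2 satisfied; rule 3 satisfied.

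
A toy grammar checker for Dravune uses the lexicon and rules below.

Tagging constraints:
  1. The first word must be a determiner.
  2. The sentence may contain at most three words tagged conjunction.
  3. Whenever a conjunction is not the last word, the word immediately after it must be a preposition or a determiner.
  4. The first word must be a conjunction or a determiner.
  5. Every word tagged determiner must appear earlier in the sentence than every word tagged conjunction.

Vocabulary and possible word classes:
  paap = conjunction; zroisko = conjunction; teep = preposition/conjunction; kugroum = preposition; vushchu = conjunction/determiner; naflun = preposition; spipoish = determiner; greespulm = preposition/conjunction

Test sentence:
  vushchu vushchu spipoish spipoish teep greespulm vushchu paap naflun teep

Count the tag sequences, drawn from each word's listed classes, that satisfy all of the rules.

Candidates per position — 1:vushchu {conjunction,determiner}; 2:vushchu {conjunction,determiner}; 3:spipoish {determiner}; 4:spipoish {determiner}; 5:teep {preposition,conjunction}; 6:greespulm {preposition,conjunction}; 7:vushchu {conjunction,determiner}; 8:paap {conjunction}; 9:naflun {preposition}; 10:teep {preposition,conjunction}.
There are 64 candidate sequences in total.
The sequences that satisfy every rule: determiner determiner determiner determiner preposition preposition determiner conjunction preposition preposition; determiner determiner determiner determiner preposition preposition determiner conjunction preposition conjunction.
Count = 2.

2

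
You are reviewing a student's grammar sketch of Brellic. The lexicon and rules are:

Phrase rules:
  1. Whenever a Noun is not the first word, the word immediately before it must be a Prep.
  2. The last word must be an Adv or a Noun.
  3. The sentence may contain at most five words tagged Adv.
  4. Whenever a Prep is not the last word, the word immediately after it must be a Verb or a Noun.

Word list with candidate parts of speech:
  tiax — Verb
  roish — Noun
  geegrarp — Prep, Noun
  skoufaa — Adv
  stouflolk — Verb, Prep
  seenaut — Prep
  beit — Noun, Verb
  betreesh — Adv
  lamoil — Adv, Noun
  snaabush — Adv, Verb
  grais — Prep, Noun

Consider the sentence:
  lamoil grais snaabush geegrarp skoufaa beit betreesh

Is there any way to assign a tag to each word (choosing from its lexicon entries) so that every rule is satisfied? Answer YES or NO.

NO

Candidates per position — 1:lamoil {Adv,Noun}; 2:grais {Prep,Noun}; 3:snaabush {Adv,Verb}; 4:geegrarp {Prep,Noun}; 5:skoufaa {Adv}; 6:beit {Noun,Verb}; 7:betreesh {Adv}.
Every candidate sequence violates at least one rule; no consistent tagging exists.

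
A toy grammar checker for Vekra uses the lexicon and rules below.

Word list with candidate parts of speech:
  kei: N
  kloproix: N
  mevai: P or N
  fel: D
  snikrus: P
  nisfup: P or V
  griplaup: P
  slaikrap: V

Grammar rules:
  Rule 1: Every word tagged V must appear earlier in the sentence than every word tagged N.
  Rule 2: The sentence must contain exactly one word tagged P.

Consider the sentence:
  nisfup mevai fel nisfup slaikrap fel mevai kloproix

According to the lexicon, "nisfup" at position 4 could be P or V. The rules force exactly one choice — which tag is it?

Candidates per position — 1:nisfup {P,V}; 2:mevai {P,N}; 3:fel {D}; 4:nisfup {P,V}; 5:slaikrap {V}; 6:fel {D}; 7:mevai {P,N}; 8:kloproix {N}.
Position 2: tagging it N would leave rule 1 unsatisfiable, so it must be P.
Position 4: tagging it P would leave rule 2 unsatisfiable, so it must be V.
Position 7: tagging it P would leave rule 2 unsatisfiable, so it must be N.
Position 1: tagging it P would leave rule 2 unsatisfiable, so it must be V.
The only consistent sequence is: V P D V V D N N.
Check: rule 1 ok; rule 2 ok.

V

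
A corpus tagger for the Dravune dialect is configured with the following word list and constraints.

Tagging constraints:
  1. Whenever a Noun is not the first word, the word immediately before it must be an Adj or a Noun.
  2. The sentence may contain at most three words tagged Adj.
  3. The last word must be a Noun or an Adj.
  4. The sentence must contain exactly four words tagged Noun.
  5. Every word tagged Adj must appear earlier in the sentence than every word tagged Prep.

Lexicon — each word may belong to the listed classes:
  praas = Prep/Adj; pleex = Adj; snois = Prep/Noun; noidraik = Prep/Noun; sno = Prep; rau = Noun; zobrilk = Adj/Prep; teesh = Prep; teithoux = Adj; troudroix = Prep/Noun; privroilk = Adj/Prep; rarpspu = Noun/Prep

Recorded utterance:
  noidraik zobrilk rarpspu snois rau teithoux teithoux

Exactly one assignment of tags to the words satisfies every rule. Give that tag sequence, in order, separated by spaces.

Candidates per position — 1:noidraik {Prep,Noun}; 2:zobrilk {Adj,Prep}; 3:rarpspu {Noun,Prep}; 4:snois {Prep,Noun}; 5:rau {Noun}; 6:teithoux {Adj}; 7:teithoux {Adj}.
Word 1 cannot be Prep — rule 4 would then fail for every completion. It is Noun.
Word 2 cannot be Prep — rule 1 would then fail for every completion. It is Adj.
Word 3 cannot be Prep — rule 1 would then fail for every completion. It is Noun.
Word 4 cannot be Prep — rule 1 would then fail for every completion. It is Noun.
That leaves exactly one tagging: Noun Adj Noun Noun Noun Adj Adj.
Checking: rule 1 satisfied; rule 2 satisfied; rule 3 satisfied; rule 4 satisfied; rule 5 satisfied.

Noun Adj Noun Noun Noun Adj Adj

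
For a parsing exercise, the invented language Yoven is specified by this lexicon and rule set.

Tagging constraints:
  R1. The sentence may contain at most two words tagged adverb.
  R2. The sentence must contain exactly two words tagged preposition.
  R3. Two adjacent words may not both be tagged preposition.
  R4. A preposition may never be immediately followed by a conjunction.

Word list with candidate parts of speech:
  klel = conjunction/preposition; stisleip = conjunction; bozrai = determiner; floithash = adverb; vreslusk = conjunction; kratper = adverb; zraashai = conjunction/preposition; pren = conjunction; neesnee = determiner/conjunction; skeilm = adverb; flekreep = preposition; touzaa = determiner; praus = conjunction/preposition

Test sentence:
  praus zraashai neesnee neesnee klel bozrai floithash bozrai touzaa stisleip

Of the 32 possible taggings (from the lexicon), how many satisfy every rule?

2

Candidates per position — 1:praus {conjunction,preposition}; 2:zraashai {conjunction,preposition}; 3:neesnee {determiner,conjunction}; 4:neesnee {determiner,conjunction}; 5:klel {conjunction,preposition}; 6:bozrai {determiner}; 7:floithash {adverb}; 8:bozrai {determiner}; 9:touzaa {determiner}; 10:stisleip {conjunction}.
There are 32 candidate sequences in total.
The sequences that satisfy every rule: conjunction preposition determiner determiner preposition determiner adverb determiner determiner conjunction; conjunction preposition determiner conjunction preposition determiner adverb determiner determiner conjunction.
Count = 2.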